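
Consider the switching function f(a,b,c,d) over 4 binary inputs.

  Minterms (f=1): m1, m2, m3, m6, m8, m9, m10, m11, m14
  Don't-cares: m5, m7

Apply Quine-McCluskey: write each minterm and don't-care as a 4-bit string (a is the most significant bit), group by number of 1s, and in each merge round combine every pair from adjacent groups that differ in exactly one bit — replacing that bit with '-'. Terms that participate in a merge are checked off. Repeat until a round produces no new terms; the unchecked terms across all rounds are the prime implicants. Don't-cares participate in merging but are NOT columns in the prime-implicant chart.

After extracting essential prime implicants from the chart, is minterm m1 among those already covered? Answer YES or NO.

Round 0: 0001✓ 0010✓ 0011✓ 0101✓ 0110✓ 0111✓ 1000✓ 1001✓ 1010✓ 1011✓ 1110✓
Round 1: -001✓ -010✓ -011✓ -110✓ 0-01✓ 0-10✓ 0-11✓ 00-1✓ 001-✓ 01-1✓ 011-✓ 1-10✓ 10-0✓ 10-1✓ 100-✓ 101-✓
Round 2: --10 -0-1 -01- 0--1 0-1- 10--
PIs = {--10, -0-1, -01-, 0--1, 0-1-, 10--}
Coverage chart:
  m1: -0-1,0--1
  m2: --10,-01-,0-1-
  m3: -0-1,-01-,0--1,0-1-
  m6: --10,0-1-
  m8: 10-- ←essential
  m9: -0-1,10--
  m10: --10,-01-,10--
  m11: -0-1,-01-,10--
  m14: --10 ←essential
Essential: --10, 10--

NO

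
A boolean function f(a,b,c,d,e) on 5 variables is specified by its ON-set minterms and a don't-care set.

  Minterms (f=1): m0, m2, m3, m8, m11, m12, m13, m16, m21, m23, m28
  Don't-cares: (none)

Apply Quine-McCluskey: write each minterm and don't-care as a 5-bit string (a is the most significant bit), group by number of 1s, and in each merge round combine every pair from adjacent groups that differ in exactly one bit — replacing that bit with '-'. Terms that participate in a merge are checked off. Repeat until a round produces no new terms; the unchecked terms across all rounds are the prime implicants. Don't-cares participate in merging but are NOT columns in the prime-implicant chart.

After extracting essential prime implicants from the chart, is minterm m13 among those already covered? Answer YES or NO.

Round 0: 00000✓ 00010✓ 00011✓ 01000✓ 01011✓ 01100✓ 01101✓ 10000✓ 10101✓ 10111✓ 11100✓
Round 1: -0000 -1100 0-000 0-011 000-0 0001- 01-00 0110- 101-1
PIs = {-0000, -1100, 0-000, 0-011, 000-0, 0001-, 01-00, 0110-, 101-1}
Coverage chart:
  m0: -0000,0-000,000-0
  m2: 000-0,0001-
  m3: 0-011,0001-
  m8: 0-000,01-00
  m11: 0-011 ←essential
  m12: -1100,01-00,0110-
  m13: 0110- ←essential
  m16: -0000 ←essential
  m21: 101-1 ←essential
  m23: 101-1 ←essential
  m28: -1100 ←essential
Essential: -0000, -1100, 0-011, 0110-, 101-1

YES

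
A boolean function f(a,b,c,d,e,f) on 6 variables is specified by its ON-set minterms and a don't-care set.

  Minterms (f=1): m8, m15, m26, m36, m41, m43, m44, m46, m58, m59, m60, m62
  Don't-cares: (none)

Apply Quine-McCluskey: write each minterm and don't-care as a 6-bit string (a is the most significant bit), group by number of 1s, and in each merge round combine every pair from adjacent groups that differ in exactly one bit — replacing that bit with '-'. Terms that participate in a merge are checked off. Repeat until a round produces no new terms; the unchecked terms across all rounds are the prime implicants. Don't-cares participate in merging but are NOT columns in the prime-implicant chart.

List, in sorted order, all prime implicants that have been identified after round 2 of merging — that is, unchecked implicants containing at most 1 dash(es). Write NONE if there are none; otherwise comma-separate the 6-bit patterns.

-11010, 001000, 001111, 1-1011, 10-100, 1010-1, 111-10, 11101-

Round 0: 001000 001111 011010✓ 100100✓ 101001✓ 101011✓ 101100✓ 101110✓ 111010✓ 111011✓ 111100✓ 111110✓
Round 1: -11010 1-1011 1-1100✓ 1-1110✓ 10-100 1010-1 1011-0✓ 111-10 11101- 1111-0✓
Round 2: 1-11-0
PIs = {-11010, 001000, 001111, 1-1011, 1-11-0, 10-100, 1010-1, 111-10, 11101-}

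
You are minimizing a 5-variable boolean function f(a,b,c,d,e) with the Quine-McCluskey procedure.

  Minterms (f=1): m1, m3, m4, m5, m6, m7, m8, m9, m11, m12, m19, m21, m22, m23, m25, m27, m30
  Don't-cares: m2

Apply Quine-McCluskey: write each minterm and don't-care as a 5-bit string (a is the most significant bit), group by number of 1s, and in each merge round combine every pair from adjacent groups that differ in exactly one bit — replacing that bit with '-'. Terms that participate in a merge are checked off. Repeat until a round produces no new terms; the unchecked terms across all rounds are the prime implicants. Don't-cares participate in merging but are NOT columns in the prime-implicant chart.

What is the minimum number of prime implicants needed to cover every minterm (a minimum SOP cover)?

size-2^0 implicants → 00001(✓)  00010(✓)  00011(✓)  00100(✓)  00101(✓)  00110(✓)  00111(✓)  01000(✓)  01001(✓)  01011(✓)  01100(✓)  10011(✓)  10101(✓)  10110(✓)  10111(✓)  11001(✓)  11011(✓)  11110(✓)
size-2^1 implicants → -0011(✓)  -0101(✓)  -0110(✓)  -0111(✓)  -1001(✓)  -1011(✓)  0-001(✓)  0-011(✓)  0-100  00-01(✓)  00-10(✓)  00-11(✓)  000-1(✓)  0001-(✓)  001-0(✓)  001-1(✓)  0010-(✓)  0011-(✓)  01-00  010-1(✓)  0100-  1-011(✓)  1-110  10-11(✓)  101-1(✓)  1011-(✓)  110-1(✓)
size-2^2 implicants → --011  -0-11  -01-1  -011-  -10-1  0-0-1  00--1  00-1-  001--
Unchecked terms (primes): --011, -0-11, -01-1, -011-, -10-1, 0-0-1, 0-100, 00--1, 00-1-, 001--, 01-00, 0100-, 1-110
Minterm coverage:
  m1 ⊆ 0-0-1,00--1
  m3 ⊆ --011,-0-11,0-0-1,00--1,00-1-
  m4 ⊆ 0-100,001--
  m5 ⊆ -01-1,00--1,001--
  m6 ⊆ -011-,00-1-,001--
  m7 ⊆ -0-11,-01-1,-011-,00--1,00-1-,001--
  m8 ⊆ 01-00,0100-
  m9 ⊆ -10-1,0-0-1,0100-
  m11 ⊆ --011,-10-1,0-0-1
  m12 ⊆ 0-100,01-00
  m19 ⊆ --011,-0-11
  m21 ⊆ -01-1 [E]
  m22 ⊆ -011-,1-110
  m23 ⊆ -0-11,-01-1,-011-
  m25 ⊆ -10-1 [E]
  m27 ⊆ --011,-10-1
  m30 ⊆ 1-110 [E]
E = {-01-1, -10-1, 1-110}
Petrick residual → --011, 0-0-1, 001--, 01-00
Cover = c'de + b'ce + bc'e + a'c'e + a'b'c + a'bd'e' + acde'  |cover|=7

7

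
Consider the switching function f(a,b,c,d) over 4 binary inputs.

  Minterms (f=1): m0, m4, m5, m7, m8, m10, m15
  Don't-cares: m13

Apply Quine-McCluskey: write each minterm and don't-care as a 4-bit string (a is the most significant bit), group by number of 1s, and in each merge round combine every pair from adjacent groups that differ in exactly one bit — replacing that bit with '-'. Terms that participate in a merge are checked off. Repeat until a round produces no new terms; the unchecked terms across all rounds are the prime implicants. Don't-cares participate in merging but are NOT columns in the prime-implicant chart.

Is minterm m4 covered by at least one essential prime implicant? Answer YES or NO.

[col 0] 0000*, 0100*, 0101*, 0111*, 1000*, 1010*, 1101*, 1111*
[col 1] -000, -101*, -111*, 0-00, 01-1*, 010-, 10-0, 11-1*
[col 2] -1-1
Prime implicants: -000, -1-1, 0-00, 010-, 10-0
PI chart (minterm → PIs covering it):
  0 | -000,0-00
  4 | 0-00,010-
  5 | -1-1,010-
  7 | -1-1  (sole → essential)
  8 | -000,10-0
  10 | 10-0  (sole → essential)
  15 | -1-1  (sole → essential)
Essential prime implicants: -1-1, 10-0

NO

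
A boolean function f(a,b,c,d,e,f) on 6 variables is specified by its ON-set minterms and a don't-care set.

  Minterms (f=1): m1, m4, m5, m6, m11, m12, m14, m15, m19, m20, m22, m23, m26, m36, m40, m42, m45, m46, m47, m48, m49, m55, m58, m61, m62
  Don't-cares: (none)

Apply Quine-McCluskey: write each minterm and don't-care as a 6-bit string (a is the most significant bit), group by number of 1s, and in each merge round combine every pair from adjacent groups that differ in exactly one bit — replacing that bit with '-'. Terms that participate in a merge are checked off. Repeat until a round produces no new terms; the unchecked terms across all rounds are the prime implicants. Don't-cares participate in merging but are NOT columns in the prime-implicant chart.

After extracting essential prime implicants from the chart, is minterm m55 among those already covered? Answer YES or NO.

Round 0: 000001✓ 000100✓ 000101✓ 000110✓ 001011✓ 001100✓ 001110✓ 001111✓ 010011✓ 010100✓ 010110✓ 010111✓ 011010✓ 100100✓ 101000✓ 101010✓ 101101✓ 101110✓ 101111✓ 110000✓ 110001✓ 110111✓ 111010✓ 111101✓ 111110✓
Round 1: -00100 -01110✓ -01111✓ -10111 -11010 0-0100✓ 0-0110✓ 00-100✓ 00-110✓ 000-01 0001-0✓ 00010- 001-11 0011-0✓ 00111-✓ 010-11 0101-0✓ 01011- 1-1010✓ 1-1101 1-1110✓ 101-10✓ 1010-0 1011-1 10111-✓ 11000- 111-10✓
Round 2: -0111- 0-01-0 00-1-0 1-1-10
PIs = {-00100, -0111-, -10111, -11010, 0-01-0, 00-1-0, 000-01, 00010-, 001-11, 010-11, 01011-, 1-1-10, 1-1101, 1010-0, 1011-1, 11000-}
Coverage chart:
  m1: 000-01 ←essential
  m4: -00100,0-01-0,00-1-0,00010-
  m5: 000-01,00010-
  m6: 0-01-0,00-1-0
  m11: 001-11 ←essential
  m12: 00-1-0 ←essential
  m14: -0111-,00-1-0
  m15: -0111-,001-11
  m19: 010-11 ←essential
  m20: 0-01-0 ←essential
  m22: 0-01-0,01011-
  m23: -10111,010-11,01011-
  m26: -11010 ←essential
  m36: -00100 ←essential
  m40: 1010-0 ←essential
  m42: 1-1-10,1010-0
  m45: 1-1101,1011-1
  m46: -0111-,1-1-10
  m47: -0111-,1011-1
  m48: 11000- ←essential
  m49: 11000- ←essential
  m55: -10111 ←essential
  m58: -11010,1-1-10
  m61: 1-1101 ←essential
  m62: 1-1-10 ←essential
Essential: -00100, -10111, -11010, 0-01-0, 00-1-0, 000-01, 001-11, 010-11, 1-1-10, 1-1101, 1010-0, 11000-

YES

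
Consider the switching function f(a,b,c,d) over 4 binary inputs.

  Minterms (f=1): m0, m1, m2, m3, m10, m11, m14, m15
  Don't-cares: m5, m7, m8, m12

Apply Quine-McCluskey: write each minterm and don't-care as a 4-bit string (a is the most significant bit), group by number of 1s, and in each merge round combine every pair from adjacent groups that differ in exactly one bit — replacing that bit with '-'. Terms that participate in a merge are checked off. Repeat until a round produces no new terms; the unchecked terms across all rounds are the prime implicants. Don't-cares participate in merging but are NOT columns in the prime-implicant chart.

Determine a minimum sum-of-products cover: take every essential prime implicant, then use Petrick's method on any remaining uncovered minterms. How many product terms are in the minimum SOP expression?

2

Round 0: 0000✓ 0001✓ 0010✓ 0011✓ 0101✓ 0111✓ 1000✓ 1010✓ 1011✓ 1100✓ 1110✓ 1111✓
Round 1: -000✓ -010✓ -011✓ -111✓ 0-01✓ 0-11✓ 00-0✓ 00-1✓ 000-✓ 001-✓ 01-1✓ 1-00✓ 1-10✓ 1-11✓ 10-0✓ 101-✓ 11-0✓ 111-✓
Round 2: --11 -0-0 -01- 0--1 00-- 1--0 1-1-
PIs = {--11, -0-0, -01-, 0--1, 00--, 1--0, 1-1-}
Coverage chart:
  m0: -0-0,00--
  m1: 0--1,00--
  m2: -0-0,-01-,00--
  m3: --11,-01-,0--1,00--
  m10: -0-0,-01-,1--0,1-1-
  m11: --11,-01-,1-1-
  m14: 1--0,1-1-
  m15: --11,1-1-
(no essential prime implicants)
Petrick residual → 00--, 1-1-
Min cover (2 terms): a'b' + ac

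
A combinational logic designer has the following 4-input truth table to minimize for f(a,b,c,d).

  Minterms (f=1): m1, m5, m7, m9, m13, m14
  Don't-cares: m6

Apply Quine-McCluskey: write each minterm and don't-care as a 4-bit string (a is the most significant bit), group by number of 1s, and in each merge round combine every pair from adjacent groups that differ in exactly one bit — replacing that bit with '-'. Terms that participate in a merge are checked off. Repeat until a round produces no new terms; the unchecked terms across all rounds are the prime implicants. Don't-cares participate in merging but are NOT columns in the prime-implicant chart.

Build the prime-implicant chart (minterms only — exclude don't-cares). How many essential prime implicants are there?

size-2^0 implicants → 0001(✓)  0101(✓)  0110(✓)  0111(✓)  1001(✓)  1101(✓)  1110(✓)
size-2^1 implicants → -001(✓)  -101(✓)  -110  0-01(✓)  01-1  011-  1-01(✓)
size-2^2 implicants → --01
Unchecked terms (primes): --01, -110, 01-1, 011-
Minterm coverage:
  m1 ⊆ --01 [E]
  m5 ⊆ --01,01-1
  m7 ⊆ 01-1,011-
  m9 ⊆ --01 [E]
  m13 ⊆ --01 [E]
  m14 ⊆ -110 [E]
E = {--01, -110}

2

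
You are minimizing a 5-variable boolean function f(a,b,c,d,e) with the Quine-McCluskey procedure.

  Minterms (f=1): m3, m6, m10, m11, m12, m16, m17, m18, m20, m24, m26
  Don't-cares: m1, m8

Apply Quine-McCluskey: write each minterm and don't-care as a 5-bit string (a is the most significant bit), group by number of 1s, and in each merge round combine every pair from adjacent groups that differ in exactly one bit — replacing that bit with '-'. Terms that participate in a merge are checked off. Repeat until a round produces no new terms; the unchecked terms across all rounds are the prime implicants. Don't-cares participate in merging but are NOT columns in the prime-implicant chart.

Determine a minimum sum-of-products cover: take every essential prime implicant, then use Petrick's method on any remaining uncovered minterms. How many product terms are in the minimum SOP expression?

7

size-2^0 implicants → 00001(✓)  00011(✓)  00110  01000(✓)  01010(✓)  01011(✓)  01100(✓)  10000(✓)  10001(✓)  10010(✓)  10100(✓)  11000(✓)  11010(✓)
size-2^1 implicants → -0001  -1000(✓)  -1010(✓)  0-011  000-1  01-00  010-0(✓)  0101-  1-000(✓)  1-010(✓)  10-00  100-0(✓)  1000-  110-0(✓)
size-2^2 implicants → -10-0  1-0-0
Unchecked terms (primes): -0001, -10-0, 0-011, 000-1, 00110, 01-00, 0101-, 1-0-0, 10-00, 1000-
Minterm coverage:
  m3 ⊆ 0-011,000-1
  m6 ⊆ 00110 [E]
  m10 ⊆ -10-0,0101-
  m11 ⊆ 0-011,0101-
  m12 ⊆ 01-00 [E]
  m16 ⊆ 1-0-0,10-00,1000-
  m17 ⊆ -0001,1000-
  m18 ⊆ 1-0-0 [E]
  m20 ⊆ 10-00 [E]
  m24 ⊆ -10-0,1-0-0
  m26 ⊆ -10-0,1-0-0
E = {00110, 01-00, 1-0-0, 10-00}
Petrick residual → -0001, -10-0, 0-011
Cover = b'c'd'e + bc'e' + a'c'de + a'b'cde' + a'bd'e' + ac'e' + ab'd'e'  |cover|=7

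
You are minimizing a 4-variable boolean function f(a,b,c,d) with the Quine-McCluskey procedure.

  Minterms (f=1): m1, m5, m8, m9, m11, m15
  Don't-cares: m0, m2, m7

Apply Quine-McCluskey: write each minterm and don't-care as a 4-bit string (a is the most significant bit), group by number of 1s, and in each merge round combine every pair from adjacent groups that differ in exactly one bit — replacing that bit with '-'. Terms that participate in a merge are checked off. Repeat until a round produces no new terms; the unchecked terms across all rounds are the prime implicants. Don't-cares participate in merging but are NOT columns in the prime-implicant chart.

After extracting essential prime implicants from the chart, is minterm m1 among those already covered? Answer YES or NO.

[col 0] 0000*, 0001*, 0010*, 0101*, 0111*, 1000*, 1001*, 1011*, 1111*
[col 1] -000*, -001*, -111, 0-01, 00-0, 000-*, 01-1, 1-11, 10-1, 100-*
[col 2] -00-
Prime implicants: -00-, -111, 0-01, 00-0, 01-1, 1-11, 10-1
PI chart (minterm → PIs covering it):
  1 | -00-,0-01
  5 | 0-01,01-1
  8 | -00-  (sole → essential)
  9 | -00-,10-1
  11 | 1-11,10-1
  15 | -111,1-11
Essential prime implicants: -00-

YES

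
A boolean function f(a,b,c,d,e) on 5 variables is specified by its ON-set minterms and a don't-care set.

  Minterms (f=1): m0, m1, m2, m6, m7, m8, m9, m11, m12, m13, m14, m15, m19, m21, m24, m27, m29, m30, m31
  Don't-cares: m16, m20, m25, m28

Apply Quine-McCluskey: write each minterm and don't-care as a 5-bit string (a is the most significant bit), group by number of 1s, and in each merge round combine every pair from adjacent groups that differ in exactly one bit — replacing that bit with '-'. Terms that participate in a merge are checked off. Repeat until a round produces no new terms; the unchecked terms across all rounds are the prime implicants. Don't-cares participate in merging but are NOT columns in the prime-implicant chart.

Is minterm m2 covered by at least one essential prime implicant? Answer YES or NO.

NO

[col 0] 00000*, 00001*, 00010*, 00110*, 00111*, 01000*, 01001*, 01011*, 01100*, 01101*, 01110*, 01111*, 10000*, 10011*, 10100*, 10101*, 11000*, 11001*, 11011*, 11100*, 11101*, 11110*, 11111*
[col 1] -0000*, -1000*, -1001*, -1011*, -1100*, -1101*, -1110*, -1111*, 0-000*, 0-001*, 0-110*, 0-111*, 00-10, 000-0, 0000-*, 0011-*, 01-00*, 01-01*, 01-11*, 010-1*, 0100-*, 011-0*, 011-1*, 0110-*, 0111-*, 1-000*, 1-011, 1-100*, 1-101*, 10-00*, 1010-*, 11-00*, 11-01*, 11-11*, 110-1*, 1100-*, 111-0*, 111-1*, 1110-*, 1111-*
[col 2] --000, -1-00*, -1-01*, -1-11*, -10-1*, -100-*, -11-0*, -11-1*, -110-*, -111-*, 0-00-, 0-11-, 01--1*, 01-0-*, 011--*, 1--00, 1-10-, 11--1*, 11-0-*, 111--*
[col 3] -1--1, -1-0-, -11--
Prime implicants: --000, -1--1, -1-0-, -11--, 0-00-, 0-11-, 00-10, 000-0, 1--00, 1-011, 1-10-
PI chart (minterm → PIs covering it):
  0 | --000,0-00-,000-0
  1 | 0-00-  (sole → essential)
  2 | 00-10,000-0
  6 | 0-11-,00-10
  7 | 0-11-  (sole → essential)
  8 | --000,-1-0-,0-00-
  9 | -1--1,-1-0-,0-00-
  11 | -1--1  (sole → essential)
  12 | -1-0-,-11--
  13 | -1--1,-1-0-,-11--
  14 | -11--,0-11-
  15 | -1--1,-11--,0-11-
  19 | 1-011  (sole → essential)
  21 | 1-10-  (sole → essential)
  24 | --000,-1-0-,1--00
  27 | -1--1,1-011
  29 | -1--1,-1-0-,-11--,1-10-
  30 | -11--  (sole → essential)
  31 | -1--1,-11--
Essential prime implicants: -1--1, -11--, 0-00-, 0-11-, 1-011, 1-10-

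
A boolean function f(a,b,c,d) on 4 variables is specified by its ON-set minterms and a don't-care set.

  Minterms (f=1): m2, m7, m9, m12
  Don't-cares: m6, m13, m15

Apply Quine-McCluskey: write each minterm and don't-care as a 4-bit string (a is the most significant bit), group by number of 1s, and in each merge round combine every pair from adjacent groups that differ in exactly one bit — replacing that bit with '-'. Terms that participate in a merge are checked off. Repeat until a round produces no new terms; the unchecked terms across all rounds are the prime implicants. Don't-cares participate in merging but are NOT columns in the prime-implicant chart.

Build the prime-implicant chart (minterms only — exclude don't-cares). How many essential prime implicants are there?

3

size-2^0 implicants → 0010(✓)  0110(✓)  0111(✓)  1001(✓)  1100(✓)  1101(✓)  1111(✓)
size-2^1 implicants → -111  0-10  011-  1-01  11-1  110-
Unchecked terms (primes): -111, 0-10, 011-, 1-01, 11-1, 110-
Minterm coverage:
  m2 ⊆ 0-10 [E]
  m7 ⊆ -111,011-
  m9 ⊆ 1-01 [E]
  m12 ⊆ 110- [E]
E = {0-10, 1-01, 110-}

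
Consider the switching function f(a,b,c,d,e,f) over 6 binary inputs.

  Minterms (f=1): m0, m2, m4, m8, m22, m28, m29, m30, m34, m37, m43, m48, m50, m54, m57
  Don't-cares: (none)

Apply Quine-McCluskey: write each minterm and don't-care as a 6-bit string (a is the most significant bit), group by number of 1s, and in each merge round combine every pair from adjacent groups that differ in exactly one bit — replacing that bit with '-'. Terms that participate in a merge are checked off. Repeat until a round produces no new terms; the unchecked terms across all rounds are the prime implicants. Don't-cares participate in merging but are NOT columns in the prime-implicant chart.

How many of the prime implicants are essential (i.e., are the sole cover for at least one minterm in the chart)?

size-2^0 implicants → 000000(✓)  000010(✓)  000100(✓)  001000(✓)  010110(✓)  011100(✓)  011101(✓)  011110(✓)  100010(✓)  100101  101011  110000(✓)  110010(✓)  110110(✓)  111001
size-2^1 implicants → -00010  -10110  00-000  000-00  0000-0  01-110  0111-0  01110-  1-0010  110-10  1100-0
Unchecked terms (primes): -00010, -10110, 00-000, 000-00, 0000-0, 01-110, 0111-0, 01110-, 1-0010, 100101, 101011, 110-10, 1100-0, 111001
Minterm coverage:
  m0 ⊆ 00-000,000-00,0000-0
  m2 ⊆ -00010,0000-0
  m4 ⊆ 000-00 [E]
  m8 ⊆ 00-000 [E]
  m22 ⊆ -10110,01-110
  m28 ⊆ 0111-0,01110-
  m29 ⊆ 01110- [E]
  m30 ⊆ 01-110,0111-0
  m34 ⊆ -00010,1-0010
  m37 ⊆ 100101 [E]
  m43 ⊆ 101011 [E]
  m48 ⊆ 1100-0 [E]
  m50 ⊆ 1-0010,110-10,1100-0
  m54 ⊆ -10110,110-10
  m57 ⊆ 111001 [E]
E = {00-000, 000-00, 01110-, 100101, 101011, 1100-0, 111001}

7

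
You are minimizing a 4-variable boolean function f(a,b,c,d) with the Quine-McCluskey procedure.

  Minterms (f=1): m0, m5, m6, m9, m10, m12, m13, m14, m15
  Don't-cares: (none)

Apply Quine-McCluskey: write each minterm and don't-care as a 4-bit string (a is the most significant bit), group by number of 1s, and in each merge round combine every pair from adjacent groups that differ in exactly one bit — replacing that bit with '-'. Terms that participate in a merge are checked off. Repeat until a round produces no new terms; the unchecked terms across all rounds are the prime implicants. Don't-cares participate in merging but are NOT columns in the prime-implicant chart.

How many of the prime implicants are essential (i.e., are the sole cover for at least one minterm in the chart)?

size-2^0 implicants → 0000  0101(✓)  0110(✓)  1001(✓)  1010(✓)  1100(✓)  1101(✓)  1110(✓)  1111(✓)
size-2^1 implicants → -101  -110  1-01  1-10  11-0(✓)  11-1(✓)  110-(✓)  111-(✓)
size-2^2 implicants → 11--
Unchecked terms (primes): -101, -110, 0000, 1-01, 1-10, 11--
Minterm coverage:
  m0 ⊆ 0000 [E]
  m5 ⊆ -101 [E]
  m6 ⊆ -110 [E]
  m9 ⊆ 1-01 [E]
  m10 ⊆ 1-10 [E]
  m12 ⊆ 11-- [E]
  m13 ⊆ -101,1-01,11--
  m14 ⊆ -110,1-10,11--
  m15 ⊆ 11-- [E]
E = {-101, -110, 0000, 1-01, 1-10, 11--}

6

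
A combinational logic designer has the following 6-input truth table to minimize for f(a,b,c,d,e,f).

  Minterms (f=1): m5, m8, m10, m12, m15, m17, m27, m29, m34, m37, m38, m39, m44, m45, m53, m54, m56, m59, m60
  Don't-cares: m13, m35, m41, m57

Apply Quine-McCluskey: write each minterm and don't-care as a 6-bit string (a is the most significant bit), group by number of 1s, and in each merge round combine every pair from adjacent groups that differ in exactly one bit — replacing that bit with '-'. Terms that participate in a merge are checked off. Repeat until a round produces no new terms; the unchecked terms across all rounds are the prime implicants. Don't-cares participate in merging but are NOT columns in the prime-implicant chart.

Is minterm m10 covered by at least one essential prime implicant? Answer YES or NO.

[col 0] 000101*, 001000*, 001010*, 001100*, 001101*, 001111*, 010001, 011011*, 011101*, 100010*, 100011*, 100101*, 100110*, 100111*, 101001*, 101100*, 101101*, 110101*, 110110*, 111000*, 111001*, 111011*, 111100*
[col 1] -00101*, -01100*, -01101*, -11011, 0-1101, 00-101*, 001-00, 0010-0, 0011-1, 00110-*, 1-0101, 1-0110, 1-1001, 1-1100, 10-101*, 100-10*, 100-11*, 10001-*, 1001-1, 10011-*, 101-01, 10110-*, 111-00, 1110-1, 11100-
[col 2] -0-101, -0110-, 100-1-
Prime implicants: -0-101, -0110-, -11011, 0-1101, 001-00, 0010-0, 0011-1, 010001, 1-0101, 1-0110, 1-1001, 1-1100, 100-1-, 1001-1, 101-01, 111-00, 1110-1, 11100-
PI chart (minterm → PIs covering it):
  5 | -0-101  (sole → essential)
  8 | 001-00,0010-0
  10 | 0010-0  (sole → essential)
  12 | -0110-,001-00
  15 | 0011-1  (sole → essential)
  17 | 010001  (sole → essential)
  27 | -11011  (sole → essential)
  29 | 0-1101  (sole → essential)
  34 | 100-1-  (sole → essential)
  37 | -0-101,1-0101,1001-1
  38 | 1-0110,100-1-
  39 | 100-1-,1001-1
  44 | -0110-,1-1100
  45 | -0-101,-0110-,101-01
  53 | 1-0101  (sole → essential)
  54 | 1-0110  (sole → essential)
  56 | 111-00,11100-
  59 | -11011,1110-1
  60 | 1-1100,111-00
Essential prime implicants: -0-101, -11011, 0-1101, 0010-0, 0011-1, 010001, 1-0101, 1-0110, 100-1-

YES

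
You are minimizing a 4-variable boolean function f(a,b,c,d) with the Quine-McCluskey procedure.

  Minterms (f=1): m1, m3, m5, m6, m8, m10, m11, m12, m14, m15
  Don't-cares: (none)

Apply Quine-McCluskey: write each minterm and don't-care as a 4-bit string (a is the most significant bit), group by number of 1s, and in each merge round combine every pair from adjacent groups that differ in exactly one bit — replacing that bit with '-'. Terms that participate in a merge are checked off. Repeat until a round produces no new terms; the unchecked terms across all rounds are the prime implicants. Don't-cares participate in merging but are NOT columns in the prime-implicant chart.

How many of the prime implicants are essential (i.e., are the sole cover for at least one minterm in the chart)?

4

[col 0] 0001*, 0011*, 0101*, 0110*, 1000*, 1010*, 1011*, 1100*, 1110*, 1111*
[col 1] -011, -110, 0-01, 00-1, 1-00*, 1-10*, 1-11*, 10-0*, 101-*, 11-0*, 111-*
[col 2] 1--0, 1-1-
Prime implicants: -011, -110, 0-01, 00-1, 1--0, 1-1-
PI chart (minterm → PIs covering it):
  1 | 0-01,00-1
  3 | -011,00-1
  5 | 0-01  (sole → essential)
  6 | -110  (sole → essential)
  8 | 1--0  (sole → essential)
  10 | 1--0,1-1-
  11 | -011,1-1-
  12 | 1--0  (sole → essential)
  14 | -110,1--0,1-1-
  15 | 1-1-  (sole → essential)
Essential prime implicants: -110, 0-01, 1--0, 1-1-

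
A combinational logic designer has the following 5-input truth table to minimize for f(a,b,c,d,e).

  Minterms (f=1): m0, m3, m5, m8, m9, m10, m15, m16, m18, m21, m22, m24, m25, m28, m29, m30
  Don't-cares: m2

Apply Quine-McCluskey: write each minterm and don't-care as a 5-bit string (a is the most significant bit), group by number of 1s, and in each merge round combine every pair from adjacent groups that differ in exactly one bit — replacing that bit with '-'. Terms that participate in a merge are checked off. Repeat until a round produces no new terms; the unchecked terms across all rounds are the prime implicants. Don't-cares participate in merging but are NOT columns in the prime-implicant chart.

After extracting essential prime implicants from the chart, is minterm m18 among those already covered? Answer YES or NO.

NO

size-2^0 implicants → 00000(✓)  00010(✓)  00011(✓)  00101(✓)  01000(✓)  01001(✓)  01010(✓)  01111  10000(✓)  10010(✓)  10101(✓)  10110(✓)  11000(✓)  11001(✓)  11100(✓)  11101(✓)  11110(✓)
size-2^1 implicants → -0000(✓)  -0010(✓)  -0101  -1000(✓)  -1001(✓)  0-000(✓)  0-010(✓)  000-0(✓)  0001-  010-0(✓)  0100-(✓)  1-000(✓)  1-101  1-110  10-10  100-0(✓)  11-00(✓)  11-01(✓)  1100-(✓)  111-0  1110-(✓)
size-2^2 implicants → --000  -00-0  -100-  0-0-0  11-0-
Unchecked terms (primes): --000, -00-0, -0101, -100-, 0-0-0, 0001-, 01111, 1-101, 1-110, 10-10, 11-0-, 111-0
Minterm coverage:
  m0 ⊆ --000,-00-0,0-0-0
  m3 ⊆ 0001- [E]
  m5 ⊆ -0101 [E]
  m8 ⊆ --000,-100-,0-0-0
  m9 ⊆ -100- [E]
  m10 ⊆ 0-0-0 [E]
  m15 ⊆ 01111 [E]
  m16 ⊆ --000,-00-0
  m18 ⊆ -00-0,10-10
  m21 ⊆ -0101,1-101
  m22 ⊆ 1-110,10-10
  m24 ⊆ --000,-100-,11-0-
  m25 ⊆ -100-,11-0-
  m28 ⊆ 11-0-,111-0
  m29 ⊆ 1-101,11-0-
  m30 ⊆ 1-110,111-0
E = {-0101, -100-, 0-0-0, 0001-, 01111}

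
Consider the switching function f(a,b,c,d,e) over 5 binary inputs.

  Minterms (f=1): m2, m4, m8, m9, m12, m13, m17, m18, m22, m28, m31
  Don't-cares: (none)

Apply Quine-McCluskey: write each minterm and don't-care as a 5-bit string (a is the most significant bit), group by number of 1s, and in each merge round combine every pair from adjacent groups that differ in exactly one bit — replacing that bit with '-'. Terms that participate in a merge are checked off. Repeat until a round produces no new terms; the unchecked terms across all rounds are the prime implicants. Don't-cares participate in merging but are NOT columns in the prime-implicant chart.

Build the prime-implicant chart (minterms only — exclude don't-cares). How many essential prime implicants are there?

Round 0: 00010✓ 00100✓ 01000✓ 01001✓ 01100✓ 01101✓ 10001 10010✓ 10110✓ 11100✓ 11111
Round 1: -0010 -1100 0-100 01-00✓ 01-01✓ 0100-✓ 0110-✓ 10-10
Round 2: 01-0-
PIs = {-0010, -1100, 0-100, 01-0-, 10-10, 10001, 11111}
Coverage chart:
  m2: -0010 ←essential
  m4: 0-100 ←essential
  m8: 01-0- ←essential
  m9: 01-0- ←essential
  m12: -1100,0-100,01-0-
  m13: 01-0- ←essential
  m17: 10001 ←essential
  m18: -0010,10-10
  m22: 10-10 ←essential
  m28: -1100 ←essential
  m31: 11111 ←essential
Essential: -0010, -1100, 0-100, 01-0-, 10-10, 10001, 11111

7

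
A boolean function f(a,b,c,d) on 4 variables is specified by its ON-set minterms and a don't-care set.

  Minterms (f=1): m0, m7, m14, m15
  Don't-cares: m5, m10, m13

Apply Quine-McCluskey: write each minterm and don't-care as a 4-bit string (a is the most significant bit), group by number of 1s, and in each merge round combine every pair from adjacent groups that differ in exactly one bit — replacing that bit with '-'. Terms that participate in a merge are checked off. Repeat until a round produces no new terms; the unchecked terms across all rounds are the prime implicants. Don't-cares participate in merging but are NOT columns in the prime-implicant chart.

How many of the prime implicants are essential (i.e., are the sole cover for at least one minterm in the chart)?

[col 0] 0000, 0101*, 0111*, 1010*, 1101*, 1110*, 1111*
[col 1] -101*, -111*, 01-1*, 1-10, 11-1*, 111-
[col 2] -1-1
Prime implicants: -1-1, 0000, 1-10, 111-
PI chart (minterm → PIs covering it):
  0 | 0000  (sole → essential)
  7 | -1-1  (sole → essential)
  14 | 1-10,111-
  15 | -1-1,111-
Essential prime implicants: -1-1, 0000

2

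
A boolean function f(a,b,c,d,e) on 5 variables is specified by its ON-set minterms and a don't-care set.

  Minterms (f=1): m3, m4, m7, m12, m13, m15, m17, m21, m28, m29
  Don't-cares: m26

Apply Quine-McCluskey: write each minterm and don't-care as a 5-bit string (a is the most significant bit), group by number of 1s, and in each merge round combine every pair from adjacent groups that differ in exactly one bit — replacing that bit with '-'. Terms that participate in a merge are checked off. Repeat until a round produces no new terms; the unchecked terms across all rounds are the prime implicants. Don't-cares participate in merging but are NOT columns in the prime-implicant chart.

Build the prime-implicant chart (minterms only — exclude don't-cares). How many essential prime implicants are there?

[col 0] 00011*, 00100*, 00111*, 01100*, 01101*, 01111*, 10001*, 10101*, 11010, 11100*, 11101*
[col 1] -1100*, -1101*, 0-100, 0-111, 00-11, 011-1, 0110-*, 1-101, 10-01, 1110-*
[col 2] -110-
Prime implicants: -110-, 0-100, 0-111, 00-11, 011-1, 1-101, 10-01, 11010
PI chart (minterm → PIs covering it):
  3 | 00-11  (sole → essential)
  4 | 0-100  (sole → essential)
  7 | 0-111,00-11
  12 | -110-,0-100
  13 | -110-,011-1
  15 | 0-111,011-1
  17 | 10-01  (sole → essential)
  21 | 1-101,10-01
  28 | -110-  (sole → essential)
  29 | -110-,1-101
Essential prime implicants: -110-, 0-100, 00-11, 10-01

4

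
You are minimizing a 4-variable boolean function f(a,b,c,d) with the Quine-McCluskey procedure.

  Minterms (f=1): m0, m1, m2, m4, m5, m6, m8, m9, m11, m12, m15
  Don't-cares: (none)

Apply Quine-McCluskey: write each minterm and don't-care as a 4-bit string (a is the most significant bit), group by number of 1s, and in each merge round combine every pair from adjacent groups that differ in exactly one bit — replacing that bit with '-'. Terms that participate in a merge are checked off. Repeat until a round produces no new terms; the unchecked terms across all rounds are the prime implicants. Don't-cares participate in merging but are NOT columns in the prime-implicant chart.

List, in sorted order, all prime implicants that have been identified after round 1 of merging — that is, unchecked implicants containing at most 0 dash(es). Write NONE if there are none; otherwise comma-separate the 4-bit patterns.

[col 0] 0000*, 0001*, 0010*, 0100*, 0101*, 0110*, 1000*, 1001*, 1011*, 1100*, 1111*
[col 1] -000*, -001*, -100*, 0-00*, 0-01*, 0-10*, 00-0*, 000-*, 01-0*, 010-*, 1-00*, 1-11, 10-1, 100-*
[col 2] --00, -00-, 0--0, 0-0-
Prime implicants: --00, -00-, 0--0, 0-0-, 1-11, 10-1

NONE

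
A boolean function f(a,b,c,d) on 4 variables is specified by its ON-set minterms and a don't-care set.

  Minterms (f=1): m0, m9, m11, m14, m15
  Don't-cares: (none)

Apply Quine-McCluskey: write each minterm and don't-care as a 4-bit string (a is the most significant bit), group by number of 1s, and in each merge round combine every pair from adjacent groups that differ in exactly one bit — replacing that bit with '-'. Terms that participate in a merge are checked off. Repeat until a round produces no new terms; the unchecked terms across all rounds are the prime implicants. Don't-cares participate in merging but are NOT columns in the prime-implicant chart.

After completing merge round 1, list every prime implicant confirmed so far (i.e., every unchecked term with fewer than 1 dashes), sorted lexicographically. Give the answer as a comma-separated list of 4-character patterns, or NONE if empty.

0000

Round 0: 0000 1001✓ 1011✓ 1110✓ 1111✓
Round 1: 1-11 10-1 111-
PIs = {0000, 1-11, 10-1, 111-}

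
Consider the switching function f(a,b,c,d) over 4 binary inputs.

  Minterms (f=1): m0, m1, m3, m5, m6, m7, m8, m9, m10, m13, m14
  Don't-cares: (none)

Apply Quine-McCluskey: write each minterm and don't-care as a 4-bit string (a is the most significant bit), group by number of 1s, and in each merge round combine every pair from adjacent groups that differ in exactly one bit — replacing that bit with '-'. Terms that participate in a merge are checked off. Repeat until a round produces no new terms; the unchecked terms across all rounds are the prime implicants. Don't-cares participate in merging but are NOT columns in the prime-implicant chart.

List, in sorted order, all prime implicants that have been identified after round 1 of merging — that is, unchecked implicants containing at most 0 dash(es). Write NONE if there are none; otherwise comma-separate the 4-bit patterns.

NONE

size-2^0 implicants → 0000(✓)  0001(✓)  0011(✓)  0101(✓)  0110(✓)  0111(✓)  1000(✓)  1001(✓)  1010(✓)  1101(✓)  1110(✓)
size-2^1 implicants → -000(✓)  -001(✓)  -101(✓)  -110  0-01(✓)  0-11(✓)  00-1(✓)  000-(✓)  01-1(✓)  011-  1-01(✓)  1-10  10-0  100-(✓)
size-2^2 implicants → --01  -00-  0--1
Unchecked terms (primes): --01, -00-, -110, 0--1, 011-, 1-10, 10-0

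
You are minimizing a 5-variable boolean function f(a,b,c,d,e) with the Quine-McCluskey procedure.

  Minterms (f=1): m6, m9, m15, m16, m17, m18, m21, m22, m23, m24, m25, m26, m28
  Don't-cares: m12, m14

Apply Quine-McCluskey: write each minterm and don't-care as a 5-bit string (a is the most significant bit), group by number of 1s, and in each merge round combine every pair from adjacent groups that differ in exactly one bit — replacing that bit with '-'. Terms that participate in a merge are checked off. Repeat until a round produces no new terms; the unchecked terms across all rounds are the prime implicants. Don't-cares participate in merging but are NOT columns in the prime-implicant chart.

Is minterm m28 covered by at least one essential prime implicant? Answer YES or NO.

NO

size-2^0 implicants → 00110(✓)  01001(✓)  01100(✓)  01110(✓)  01111(✓)  10000(✓)  10001(✓)  10010(✓)  10101(✓)  10110(✓)  10111(✓)  11000(✓)  11001(✓)  11010(✓)  11100(✓)
size-2^1 implicants → -0110  -1001  -1100  0-110  011-0  0111-  1-000(✓)  1-001(✓)  1-010(✓)  10-01  10-10  100-0(✓)  1000-(✓)  101-1  1011-  11-00  110-0(✓)  1100-(✓)
size-2^2 implicants → 1-0-0  1-00-
Unchecked terms (primes): -0110, -1001, -1100, 0-110, 011-0, 0111-, 1-0-0, 1-00-, 10-01, 10-10, 101-1, 1011-, 11-00
Minterm coverage:
  m6 ⊆ -0110,0-110
  m9 ⊆ -1001 [E]
  m15 ⊆ 0111- [E]
  m16 ⊆ 1-0-0,1-00-
  m17 ⊆ 1-00-,10-01
  m18 ⊆ 1-0-0,10-10
  m21 ⊆ 10-01,101-1
  m22 ⊆ -0110,10-10,1011-
  m23 ⊆ 101-1,1011-
  m24 ⊆ 1-0-0,1-00-,11-00
  m25 ⊆ -1001,1-00-
  m26 ⊆ 1-0-0 [E]
  m28 ⊆ -1100,11-00
E = {-1001, 0111-, 1-0-0}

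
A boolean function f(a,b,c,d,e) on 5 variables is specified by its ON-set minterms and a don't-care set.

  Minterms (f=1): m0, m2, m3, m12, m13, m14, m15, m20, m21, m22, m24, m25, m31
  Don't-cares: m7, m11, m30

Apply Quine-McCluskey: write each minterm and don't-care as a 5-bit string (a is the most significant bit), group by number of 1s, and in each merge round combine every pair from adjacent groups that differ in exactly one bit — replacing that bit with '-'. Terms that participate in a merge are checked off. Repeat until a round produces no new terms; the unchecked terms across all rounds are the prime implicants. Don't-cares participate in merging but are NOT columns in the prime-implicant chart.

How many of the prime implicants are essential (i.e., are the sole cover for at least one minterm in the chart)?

size-2^0 implicants → 00000(✓)  00010(✓)  00011(✓)  00111(✓)  01011(✓)  01100(✓)  01101(✓)  01110(✓)  01111(✓)  10100(✓)  10101(✓)  10110(✓)  11000(✓)  11001(✓)  11110(✓)  11111(✓)
size-2^1 implicants → -1110(✓)  -1111(✓)  0-011(✓)  0-111(✓)  00-11(✓)  000-0  0001-  01-11(✓)  011-0(✓)  011-1(✓)  0110-(✓)  0111-(✓)  1-110  101-0  1010-  1100-  1111-(✓)
size-2^2 implicants → -111-  0--11  011--
Unchecked terms (primes): -111-, 0--11, 000-0, 0001-, 011--, 1-110, 101-0, 1010-, 1100-
Minterm coverage:
  m0 ⊆ 000-0 [E]
  m2 ⊆ 000-0,0001-
  m3 ⊆ 0--11,0001-
  m12 ⊆ 011-- [E]
  m13 ⊆ 011-- [E]
  m14 ⊆ -111-,011--
  m15 ⊆ -111-,0--11,011--
  m20 ⊆ 101-0,1010-
  m21 ⊆ 1010- [E]
  m22 ⊆ 1-110,101-0
  m24 ⊆ 1100- [E]
  m25 ⊆ 1100- [E]
  m31 ⊆ -111- [E]
E = {-111-, 000-0, 011--, 1010-, 1100-}

5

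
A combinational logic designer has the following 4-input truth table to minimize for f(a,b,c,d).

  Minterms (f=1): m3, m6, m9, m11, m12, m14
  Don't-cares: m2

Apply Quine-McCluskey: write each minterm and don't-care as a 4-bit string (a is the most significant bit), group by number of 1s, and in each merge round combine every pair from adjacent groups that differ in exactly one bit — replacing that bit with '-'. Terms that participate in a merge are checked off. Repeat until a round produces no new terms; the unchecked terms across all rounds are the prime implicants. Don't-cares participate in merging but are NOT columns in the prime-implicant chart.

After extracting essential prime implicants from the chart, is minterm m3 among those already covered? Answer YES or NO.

size-2^0 implicants → 0010(✓)  0011(✓)  0110(✓)  1001(✓)  1011(✓)  1100(✓)  1110(✓)
size-2^1 implicants → -011  -110  0-10  001-  10-1  11-0
Unchecked terms (primes): -011, -110, 0-10, 001-, 10-1, 11-0
Minterm coverage:
  m3 ⊆ -011,001-
  m6 ⊆ -110,0-10
  m9 ⊆ 10-1 [E]
  m11 ⊆ -011,10-1
  m12 ⊆ 11-0 [E]
  m14 ⊆ -110,11-0
E = {10-1, 11-0}

NO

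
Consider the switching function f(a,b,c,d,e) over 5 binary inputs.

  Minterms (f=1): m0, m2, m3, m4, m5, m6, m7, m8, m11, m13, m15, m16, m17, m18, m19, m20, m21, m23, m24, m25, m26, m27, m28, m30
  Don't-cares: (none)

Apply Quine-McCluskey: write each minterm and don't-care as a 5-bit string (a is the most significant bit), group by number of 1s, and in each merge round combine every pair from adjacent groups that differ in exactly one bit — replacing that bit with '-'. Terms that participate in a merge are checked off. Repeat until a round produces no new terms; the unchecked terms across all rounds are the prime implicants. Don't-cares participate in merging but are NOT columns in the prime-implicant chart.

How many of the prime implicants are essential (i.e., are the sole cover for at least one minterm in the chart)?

4

size-2^0 implicants → 00000(✓)  00010(✓)  00011(✓)  00100(✓)  00101(✓)  00110(✓)  00111(✓)  01000(✓)  01011(✓)  01101(✓)  01111(✓)  10000(✓)  10001(✓)  10010(✓)  10011(✓)  10100(✓)  10101(✓)  10111(✓)  11000(✓)  11001(✓)  11010(✓)  11011(✓)  11100(✓)  11110(✓)
size-2^1 implicants → -0000(✓)  -0010(✓)  -0011(✓)  -0100(✓)  -0101(✓)  -0111(✓)  -1000(✓)  -1011(✓)  0-000(✓)  0-011(✓)  0-101(✓)  0-111(✓)  00-00(✓)  00-10(✓)  00-11(✓)  000-0(✓)  0001-(✓)  001-0(✓)  001-1(✓)  0010-(✓)  0011-(✓)  01-11(✓)  011-1(✓)  1-000(✓)  1-001(✓)  1-010(✓)  1-011(✓)  1-100(✓)  10-00(✓)  10-01(✓)  10-11(✓)  100-0(✓)  100-1(✓)  1000-(✓)  1001-(✓)  101-1(✓)  1010-(✓)  11-00(✓)  11-10(✓)  110-0(✓)  110-1(✓)  1100-(✓)  1101-(✓)  111-0(✓)
size-2^2 implicants → --000  --011  -0-00  -0-11  -00-0  -001-  -01-1  -010-  0--11  0-1-1  00--0  00-1-  001--  1--00  1-0-0(✓)  1-0-1(✓)  1-00-(✓)  1-01-(✓)  10--1  10-0-  100--(✓)  11--0  110--(✓)
size-2^3 implicants → 1-0--
Unchecked terms (primes): --000, --011, -0-00, -0-11, -00-0, -001-, -01-1, -010-, 0--11, 0-1-1, 00--0, 00-1-, 001--, 1--00, 1-0--, 10--1, 10-0-, 11--0
Minterm coverage:
  m0 ⊆ --000,-0-00,-00-0,00--0
  m2 ⊆ -00-0,-001-,00--0,00-1-
  m3 ⊆ --011,-0-11,-001-,0--11,00-1-
  m4 ⊆ -0-00,-010-,00--0,001--
  m5 ⊆ -01-1,-010-,0-1-1,001--
  m6 ⊆ 00--0,00-1-,001--
  m7 ⊆ -0-11,-01-1,0--11,0-1-1,00-1-,001--
  m8 ⊆ --000 [E]
  m11 ⊆ --011,0--11
  m13 ⊆ 0-1-1 [E]
  m15 ⊆ 0--11,0-1-1
  m16 ⊆ --000,-0-00,-00-0,1--00,1-0--,10-0-
  m17 ⊆ 1-0--,10--1,10-0-
  m18 ⊆ -00-0,-001-,1-0--
  m19 ⊆ --011,-0-11,-001-,1-0--,10--1
  m20 ⊆ -0-00,-010-,1--00,10-0-
  m21 ⊆ -01-1,-010-,10--1,10-0-
  m23 ⊆ -0-11,-01-1,10--1
  m24 ⊆ --000,1--00,1-0--,11--0
  m25 ⊆ 1-0-- [E]
  m26 ⊆ 1-0--,11--0
  m27 ⊆ --011,1-0--
  m28 ⊆ 1--00,11--0
  m30 ⊆ 11--0 [E]
E = {--000, 0-1-1, 1-0--, 11--0}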